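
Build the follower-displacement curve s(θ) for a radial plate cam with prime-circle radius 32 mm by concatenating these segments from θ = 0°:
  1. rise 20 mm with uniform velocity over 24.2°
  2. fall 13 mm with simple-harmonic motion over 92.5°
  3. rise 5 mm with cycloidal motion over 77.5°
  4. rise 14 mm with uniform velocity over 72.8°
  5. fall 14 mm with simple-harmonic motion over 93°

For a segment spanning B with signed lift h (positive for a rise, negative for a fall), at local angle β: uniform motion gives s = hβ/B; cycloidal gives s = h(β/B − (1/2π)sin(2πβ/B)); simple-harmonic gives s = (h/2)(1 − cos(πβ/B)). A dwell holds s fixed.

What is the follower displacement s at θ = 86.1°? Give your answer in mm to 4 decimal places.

seg 1 [0°–24.2°] uniform, h=20: full span → s += 20 → s = 20.0000
seg 2 [24.2°–116.7°] simple-harmonic, h=-13: θ=86.1° here. β=61.9, B=92.5. -13/2·(1 − cos(π·0.6692)) = -9.7945 → s = 10.2055

10.2055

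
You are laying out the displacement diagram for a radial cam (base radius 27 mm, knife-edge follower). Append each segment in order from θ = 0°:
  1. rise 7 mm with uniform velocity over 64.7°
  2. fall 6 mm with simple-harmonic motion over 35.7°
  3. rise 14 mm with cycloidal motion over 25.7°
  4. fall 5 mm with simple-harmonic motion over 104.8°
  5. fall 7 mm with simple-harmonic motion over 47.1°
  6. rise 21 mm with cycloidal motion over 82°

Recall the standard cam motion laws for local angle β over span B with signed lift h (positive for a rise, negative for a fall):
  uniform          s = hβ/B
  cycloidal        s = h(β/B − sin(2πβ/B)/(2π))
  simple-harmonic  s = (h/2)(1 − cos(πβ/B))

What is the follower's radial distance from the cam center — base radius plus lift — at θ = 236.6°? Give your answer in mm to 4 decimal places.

seg 1 [0°–64.7°] uniform, h=7: full span → s += 7 → s = 7.0000
seg 2 [64.7°–100.4°] simple-harmonic, h=-6: full span → s += -6 → s = 1.0000
seg 3 [100.4°–126.1°] cycloidal, h=14: full span → s += 14 → s = 15.0000
seg 4 [126.1°–230.9°] simple-harmonic, h=-5: full span → s += -5 → s = 10.0000
seg 5 [230.9°–278°] simple-harmonic, h=-7: θ=236.6° here. β=5.7, B=47.1. -7/2·(1 − cos(π·0.1210)) = -0.2499 → s = 9.7501
radial distance = base radius + s = 27 + 9.7501 = 36.7501

36.7501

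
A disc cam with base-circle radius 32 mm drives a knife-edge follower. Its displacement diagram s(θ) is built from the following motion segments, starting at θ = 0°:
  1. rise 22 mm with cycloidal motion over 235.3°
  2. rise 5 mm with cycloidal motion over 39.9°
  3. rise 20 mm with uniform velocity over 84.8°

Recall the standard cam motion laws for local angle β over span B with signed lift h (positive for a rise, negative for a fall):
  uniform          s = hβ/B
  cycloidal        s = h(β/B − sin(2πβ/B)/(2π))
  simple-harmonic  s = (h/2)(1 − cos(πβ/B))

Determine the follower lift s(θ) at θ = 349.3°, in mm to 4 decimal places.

seg 1 [0°–235.3°] cycloidal, h=22: full span → s += 22 → s = 22.0000
seg 2 [235.3°–275.2°] cycloidal, h=5: full span → s += 5 → s = 27.0000
seg 3 [275.2°–360°] uniform, h=20: θ=349.3° here. β=74.1, B=84.8. 20·74.1/84.8 = 17.4764 → s = 44.4764

44.4764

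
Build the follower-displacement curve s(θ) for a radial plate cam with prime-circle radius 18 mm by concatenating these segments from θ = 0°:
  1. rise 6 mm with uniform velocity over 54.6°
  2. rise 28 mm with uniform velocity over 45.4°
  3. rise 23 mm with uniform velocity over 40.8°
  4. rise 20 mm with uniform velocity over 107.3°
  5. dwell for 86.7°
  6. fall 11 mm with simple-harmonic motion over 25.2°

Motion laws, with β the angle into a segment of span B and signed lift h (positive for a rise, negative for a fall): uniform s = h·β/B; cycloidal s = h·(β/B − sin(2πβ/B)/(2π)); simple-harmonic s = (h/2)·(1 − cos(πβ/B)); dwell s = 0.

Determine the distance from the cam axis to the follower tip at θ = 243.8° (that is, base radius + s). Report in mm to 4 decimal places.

seg 1 [0°–54.6°] uniform, h=6: full span → s += 6 → s = 6.0000
seg 2 [54.6°–100°] uniform, h=28: full span → s += 28 → s = 34.0000
seg 3 [100°–140.8°] uniform, h=23: full span → s += 23 → s = 57.0000
seg 4 [140.8°–248.1°] uniform, h=20: θ=243.8° here. β=103, B=107.3. 20·103/107.3 = 19.1985 → s = 76.1985
radial distance = base radius + s = 18 + 76.1985 = 94.1985

94.1985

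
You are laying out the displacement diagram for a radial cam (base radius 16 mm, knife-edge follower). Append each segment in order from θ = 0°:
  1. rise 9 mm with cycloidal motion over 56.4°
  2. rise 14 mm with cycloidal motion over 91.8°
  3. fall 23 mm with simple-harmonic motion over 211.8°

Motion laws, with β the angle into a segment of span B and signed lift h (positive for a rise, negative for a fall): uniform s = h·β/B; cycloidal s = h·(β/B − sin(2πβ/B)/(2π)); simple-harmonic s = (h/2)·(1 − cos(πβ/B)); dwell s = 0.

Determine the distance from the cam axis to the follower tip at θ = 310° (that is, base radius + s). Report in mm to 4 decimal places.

seg 1 [0°–56.4°] cycloidal, h=9: full span → s += 9 → s = 9.0000
seg 2 [56.4°–148.2°] cycloidal, h=14: full span → s += 14 → s = 23.0000
seg 3 [148.2°–360°] simple-harmonic, h=-23: θ=310° here. β=161.8, B=211.8. -23/2·(1 − cos(π·0.7639)) = -19.9796 → s = 3.0204
radial distance = base radius + s = 16 + 3.0204 = 19.0204

19.0204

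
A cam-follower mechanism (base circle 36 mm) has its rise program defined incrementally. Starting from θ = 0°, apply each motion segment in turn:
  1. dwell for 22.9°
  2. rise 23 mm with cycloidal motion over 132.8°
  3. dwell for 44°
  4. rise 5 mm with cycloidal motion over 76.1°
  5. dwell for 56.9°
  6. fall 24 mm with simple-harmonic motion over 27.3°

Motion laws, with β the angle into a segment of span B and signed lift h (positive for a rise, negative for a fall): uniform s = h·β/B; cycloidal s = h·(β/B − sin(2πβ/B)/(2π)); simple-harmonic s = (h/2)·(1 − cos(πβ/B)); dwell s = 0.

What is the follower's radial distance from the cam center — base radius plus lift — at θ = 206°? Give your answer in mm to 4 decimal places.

seg 1 [0°–22.9°] dwell: s stays 0.0000
seg 2 [22.9°–155.7°] cycloidal, h=23: full span → s += 23 → s = 23.0000
seg 3 [155.7°–199.7°] dwell: s stays 23.0000
seg 4 [199.7°–275.8°] cycloidal, h=5: θ=206° here. β=6.3, B=76.1. 5·(0.0828 − sin(2π·0.0828)/(2π)) = 0.0184 → s = 23.0184
radial distance = base radius + s = 36 + 23.0184 = 59.0184

59.0184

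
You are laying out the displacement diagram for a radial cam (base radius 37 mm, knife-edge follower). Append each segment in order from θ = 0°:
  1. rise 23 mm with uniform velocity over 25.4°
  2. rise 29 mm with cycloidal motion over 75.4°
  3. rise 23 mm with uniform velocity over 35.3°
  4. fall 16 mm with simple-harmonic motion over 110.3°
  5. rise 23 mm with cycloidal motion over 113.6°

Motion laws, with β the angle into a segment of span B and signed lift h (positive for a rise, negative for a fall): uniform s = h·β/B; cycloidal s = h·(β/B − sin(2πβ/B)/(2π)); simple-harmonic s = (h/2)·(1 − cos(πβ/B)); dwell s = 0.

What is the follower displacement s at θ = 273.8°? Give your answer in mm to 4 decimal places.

seg 1 [0°–25.4°] uniform, h=23: full span → s += 23 → s = 23.0000
seg 2 [25.4°–100.8°] cycloidal, h=29: full span → s += 29 → s = 52.0000
seg 3 [100.8°–136.1°] uniform, h=23: full span → s += 23 → s = 75.0000
seg 4 [136.1°–246.4°] simple-harmonic, h=-16: full span → s += -16 → s = 59.0000
seg 5 [246.4°–360°] cycloidal, h=23: θ=273.8° here. β=27.4, B=113.6. 23·(0.2412 − sin(2π·0.2412)/(2π)) = 1.8926 → s = 60.8926

60.8926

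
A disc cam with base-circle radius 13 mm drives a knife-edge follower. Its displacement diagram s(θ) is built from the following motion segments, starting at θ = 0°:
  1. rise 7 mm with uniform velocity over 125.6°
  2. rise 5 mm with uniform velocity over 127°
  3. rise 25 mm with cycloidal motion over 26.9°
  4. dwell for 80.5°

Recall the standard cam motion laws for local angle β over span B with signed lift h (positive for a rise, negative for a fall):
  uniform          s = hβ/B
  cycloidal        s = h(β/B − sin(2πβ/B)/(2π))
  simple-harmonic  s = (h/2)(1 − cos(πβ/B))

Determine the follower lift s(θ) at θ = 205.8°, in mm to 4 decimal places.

seg 1 [0°–125.6°] uniform, h=7: full span → s += 7 → s = 7.0000
seg 2 [125.6°–252.6°] uniform, h=5: θ=205.8° here. β=80.2, B=127. 5·80.2/127 = 3.1575 → s = 10.1575

10.1575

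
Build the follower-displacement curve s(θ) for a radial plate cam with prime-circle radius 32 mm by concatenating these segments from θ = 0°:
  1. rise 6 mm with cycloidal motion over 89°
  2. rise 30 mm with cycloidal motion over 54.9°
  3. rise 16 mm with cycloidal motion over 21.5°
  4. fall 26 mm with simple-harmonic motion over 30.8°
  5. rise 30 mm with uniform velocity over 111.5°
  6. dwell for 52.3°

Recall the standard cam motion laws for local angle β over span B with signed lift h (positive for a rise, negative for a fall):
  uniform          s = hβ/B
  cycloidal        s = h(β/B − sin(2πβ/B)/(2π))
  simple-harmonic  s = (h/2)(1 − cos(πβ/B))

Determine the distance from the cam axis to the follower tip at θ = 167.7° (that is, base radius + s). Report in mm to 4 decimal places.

seg 1 [0°–89°] cycloidal, h=6: full span → s += 6 → s = 6.0000
seg 2 [89°–143.9°] cycloidal, h=30: full span → s += 30 → s = 36.0000
seg 3 [143.9°–165.4°] cycloidal, h=16: full span → s += 16 → s = 52.0000
seg 4 [165.4°–196.2°] simple-harmonic, h=-26: θ=167.7° here. β=2.3, B=30.8. -26/2·(1 − cos(π·0.0747)) = -0.3561 → s = 51.6439
radial distance = base radius + s = 32 + 51.6439 = 83.6439

83.6439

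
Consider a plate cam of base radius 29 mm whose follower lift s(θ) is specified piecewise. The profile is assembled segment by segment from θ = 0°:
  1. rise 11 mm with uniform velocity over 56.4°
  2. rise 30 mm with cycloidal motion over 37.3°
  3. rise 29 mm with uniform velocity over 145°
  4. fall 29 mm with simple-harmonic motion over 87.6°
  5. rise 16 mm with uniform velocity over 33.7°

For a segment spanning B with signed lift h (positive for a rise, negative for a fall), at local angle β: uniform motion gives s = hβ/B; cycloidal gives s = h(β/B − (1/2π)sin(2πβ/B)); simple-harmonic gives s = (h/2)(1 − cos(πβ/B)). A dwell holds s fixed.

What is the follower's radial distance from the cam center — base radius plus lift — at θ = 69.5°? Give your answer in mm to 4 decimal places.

seg 1 [0°–56.4°] uniform, h=11: full span → s += 11 → s = 11.0000
seg 2 [56.4°–93.7°] cycloidal, h=30: θ=69.5° here. β=13.1, B=37.3. 30·(0.3512 − sin(2π·0.3512)/(2π)) = 6.6948 → s = 17.6948
radial distance = base radius + s = 29 + 17.6948 = 46.6948

46.6948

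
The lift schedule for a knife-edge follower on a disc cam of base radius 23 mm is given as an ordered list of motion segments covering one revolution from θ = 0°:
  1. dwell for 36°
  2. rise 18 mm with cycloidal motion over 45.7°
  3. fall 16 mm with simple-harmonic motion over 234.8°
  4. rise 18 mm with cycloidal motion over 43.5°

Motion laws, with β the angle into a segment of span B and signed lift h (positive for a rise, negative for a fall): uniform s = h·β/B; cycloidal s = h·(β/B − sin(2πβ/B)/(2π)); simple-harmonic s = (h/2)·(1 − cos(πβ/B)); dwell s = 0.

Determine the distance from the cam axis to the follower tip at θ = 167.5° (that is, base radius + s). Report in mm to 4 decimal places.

seg 1 [0°–36°] dwell: s stays 0.0000
seg 2 [36°–81.7°] cycloidal, h=18: full span → s += 18 → s = 18.0000
seg 3 [81.7°–316.5°] simple-harmonic, h=-16: θ=167.5° here. β=85.8, B=234.8. -16/2·(1 − cos(π·0.3654)) = -4.7174 → s = 13.2826
radial distance = base radius + s = 23 + 13.2826 = 36.2826

36.2826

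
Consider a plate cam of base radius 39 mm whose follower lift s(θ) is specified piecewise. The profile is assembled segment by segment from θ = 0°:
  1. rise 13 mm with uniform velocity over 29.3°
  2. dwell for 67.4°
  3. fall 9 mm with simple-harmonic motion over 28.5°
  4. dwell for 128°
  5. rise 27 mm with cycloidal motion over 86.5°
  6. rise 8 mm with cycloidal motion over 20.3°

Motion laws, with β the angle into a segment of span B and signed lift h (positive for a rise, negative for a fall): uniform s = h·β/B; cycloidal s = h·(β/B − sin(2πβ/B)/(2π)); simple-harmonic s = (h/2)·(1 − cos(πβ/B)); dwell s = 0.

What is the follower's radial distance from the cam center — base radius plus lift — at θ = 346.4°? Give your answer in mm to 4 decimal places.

seg 1 [0°–29.3°] uniform, h=13: full span → s += 13 → s = 13.0000
seg 2 [29.3°–96.7°] dwell: s stays 13.0000
seg 3 [96.7°–125.2°] simple-harmonic, h=-9: full span → s += -9 → s = 4.0000
seg 4 [125.2°–253.2°] dwell: s stays 4.0000
seg 5 [253.2°–339.7°] cycloidal, h=27: full span → s += 27 → s = 31.0000
seg 6 [339.7°–360°] cycloidal, h=8: θ=346.4° here. β=6.7, B=20.3. 8·(0.3300 − sin(2π·0.3300)/(2π)) = 1.5248 → s = 32.5248
radial distance = base radius + s = 39 + 32.5248 = 71.5248

71.5248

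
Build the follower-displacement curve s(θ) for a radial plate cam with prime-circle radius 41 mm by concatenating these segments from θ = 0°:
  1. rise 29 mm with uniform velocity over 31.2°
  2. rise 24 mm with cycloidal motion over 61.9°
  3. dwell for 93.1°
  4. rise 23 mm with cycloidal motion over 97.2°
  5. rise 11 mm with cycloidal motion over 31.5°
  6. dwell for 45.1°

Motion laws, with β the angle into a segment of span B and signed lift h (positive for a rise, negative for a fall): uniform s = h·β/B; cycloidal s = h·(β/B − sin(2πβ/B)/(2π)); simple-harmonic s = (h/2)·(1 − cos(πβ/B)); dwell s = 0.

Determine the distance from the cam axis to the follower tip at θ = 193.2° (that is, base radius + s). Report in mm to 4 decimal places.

seg 1 [0°–31.2°] uniform, h=29: full span → s += 29 → s = 29.0000
seg 2 [31.2°–93.1°] cycloidal, h=24: full span → s += 24 → s = 53.0000
seg 3 [93.1°–186.2°] dwell: s stays 53.0000
seg 4 [186.2°–283.4°] cycloidal, h=23: θ=193.2° here. β=7, B=97.2. 23·(0.0720 − sin(2π·0.0720)/(2π)) = 0.0559 → s = 53.0559
radial distance = base radius + s = 41 + 53.0559 = 94.0559

94.0559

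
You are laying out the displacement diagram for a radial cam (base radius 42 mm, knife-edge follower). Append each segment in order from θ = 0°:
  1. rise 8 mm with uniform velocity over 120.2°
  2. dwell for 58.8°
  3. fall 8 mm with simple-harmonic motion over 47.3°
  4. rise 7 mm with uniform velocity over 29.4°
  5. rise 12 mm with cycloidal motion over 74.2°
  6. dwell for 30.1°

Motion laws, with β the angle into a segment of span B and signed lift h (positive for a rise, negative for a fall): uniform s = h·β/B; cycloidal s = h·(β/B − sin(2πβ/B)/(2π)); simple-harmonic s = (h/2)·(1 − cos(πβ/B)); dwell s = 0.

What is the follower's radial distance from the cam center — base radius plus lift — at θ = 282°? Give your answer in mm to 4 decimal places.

seg 1 [0°–120.2°] uniform, h=8: full span → s += 8 → s = 8.0000
seg 2 [120.2°–179°] dwell: s stays 8.0000
seg 3 [179°–226.3°] simple-harmonic, h=-8: full span → s += -8 → s = 0.0000
seg 4 [226.3°–255.7°] uniform, h=7: full span → s += 7 → s = 7.0000
seg 5 [255.7°–329.9°] cycloidal, h=12: θ=282° here. β=26.3, B=74.2. 12·(0.3544 − sin(2π·0.3544)/(2π)) = 2.7402 → s = 9.7402
radial distance = base radius + s = 42 + 9.7402 = 51.7402

51.7402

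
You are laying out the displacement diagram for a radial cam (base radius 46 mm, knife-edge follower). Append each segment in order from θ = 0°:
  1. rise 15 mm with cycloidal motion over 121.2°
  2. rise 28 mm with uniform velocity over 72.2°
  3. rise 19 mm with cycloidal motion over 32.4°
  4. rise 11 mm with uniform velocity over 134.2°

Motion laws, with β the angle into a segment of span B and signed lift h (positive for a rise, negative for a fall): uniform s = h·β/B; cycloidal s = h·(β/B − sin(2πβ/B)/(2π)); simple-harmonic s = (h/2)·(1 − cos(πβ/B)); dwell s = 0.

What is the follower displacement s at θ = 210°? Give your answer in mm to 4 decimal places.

seg 1 [0°–121.2°] cycloidal, h=15: full span → s += 15 → s = 15.0000
seg 2 [121.2°–193.4°] uniform, h=28: full span → s += 28 → s = 43.0000
seg 3 [193.4°–225.8°] cycloidal, h=19: θ=210° here. β=16.6, B=32.4. 19·(0.5123 − sin(2π·0.5123)/(2π)) = 9.9689 → s = 52.9689

52.9689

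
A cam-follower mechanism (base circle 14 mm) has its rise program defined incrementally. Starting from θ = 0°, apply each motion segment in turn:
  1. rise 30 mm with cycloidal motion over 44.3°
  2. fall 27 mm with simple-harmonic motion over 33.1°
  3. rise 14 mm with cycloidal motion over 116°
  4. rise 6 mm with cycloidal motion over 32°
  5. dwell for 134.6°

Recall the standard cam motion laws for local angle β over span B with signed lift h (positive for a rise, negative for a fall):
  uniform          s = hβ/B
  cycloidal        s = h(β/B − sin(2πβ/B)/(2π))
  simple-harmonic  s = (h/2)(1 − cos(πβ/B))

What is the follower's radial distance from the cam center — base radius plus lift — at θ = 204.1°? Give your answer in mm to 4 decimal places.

seg 1 [0°–44.3°] cycloidal, h=30: full span → s += 30 → s = 30.0000
seg 2 [44.3°–77.4°] simple-harmonic, h=-27: full span → s += -27 → s = 3.0000
seg 3 [77.4°–193.4°] cycloidal, h=14: full span → s += 14 → s = 17.0000
seg 4 [193.4°–225.4°] cycloidal, h=6: θ=204.1° here. β=10.7, B=32. 6·(0.3344 − sin(2π·0.3344)/(2π)) = 1.1824 → s = 18.1824
radial distance = base radius + s = 14 + 18.1824 = 32.1824

32.1824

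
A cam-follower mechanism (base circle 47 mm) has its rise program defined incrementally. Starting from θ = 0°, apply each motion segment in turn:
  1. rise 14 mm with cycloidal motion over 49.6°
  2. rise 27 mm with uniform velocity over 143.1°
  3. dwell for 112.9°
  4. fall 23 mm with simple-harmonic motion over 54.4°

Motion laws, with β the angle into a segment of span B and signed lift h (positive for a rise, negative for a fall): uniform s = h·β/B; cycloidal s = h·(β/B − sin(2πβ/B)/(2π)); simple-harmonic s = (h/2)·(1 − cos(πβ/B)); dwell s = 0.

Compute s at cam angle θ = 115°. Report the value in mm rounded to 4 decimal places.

seg 1 [0°–49.6°] cycloidal, h=14: full span → s += 14 → s = 14.0000
seg 2 [49.6°–192.7°] uniform, h=27: θ=115° here. β=65.4, B=143.1. 27·65.4/143.1 = 12.3396 → s = 26.3396

26.3396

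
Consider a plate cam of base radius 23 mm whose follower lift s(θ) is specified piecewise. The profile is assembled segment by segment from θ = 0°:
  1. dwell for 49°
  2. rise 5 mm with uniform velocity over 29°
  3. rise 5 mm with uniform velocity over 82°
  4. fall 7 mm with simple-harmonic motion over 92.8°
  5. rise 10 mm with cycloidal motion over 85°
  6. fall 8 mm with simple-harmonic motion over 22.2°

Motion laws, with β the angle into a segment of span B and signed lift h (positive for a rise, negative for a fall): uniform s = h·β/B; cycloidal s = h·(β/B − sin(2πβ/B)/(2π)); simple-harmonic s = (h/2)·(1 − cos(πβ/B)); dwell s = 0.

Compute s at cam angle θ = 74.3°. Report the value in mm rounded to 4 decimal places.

seg 1 [0°–49°] dwell: s stays 0.0000
seg 2 [49°–78°] uniform, h=5: θ=74.3° here. β=25.3, B=29. 5·25.3/29 = 4.3621 → s = 4.3621

4.3621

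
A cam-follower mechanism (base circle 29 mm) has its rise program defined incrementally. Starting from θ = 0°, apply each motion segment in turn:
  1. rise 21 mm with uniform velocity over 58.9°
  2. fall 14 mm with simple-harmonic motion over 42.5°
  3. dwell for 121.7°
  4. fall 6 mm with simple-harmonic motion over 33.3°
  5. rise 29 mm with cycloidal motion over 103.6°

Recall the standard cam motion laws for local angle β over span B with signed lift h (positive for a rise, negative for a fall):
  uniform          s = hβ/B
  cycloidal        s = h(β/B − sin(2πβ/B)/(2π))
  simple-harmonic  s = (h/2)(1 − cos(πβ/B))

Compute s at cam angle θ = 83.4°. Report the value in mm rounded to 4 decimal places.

seg 1 [0°–58.9°] uniform, h=21: full span → s += 21 → s = 21.0000
seg 2 [58.9°–101.4°] simple-harmonic, h=-14: θ=83.4° here. β=24.5, B=42.5. -14/2·(1 − cos(π·0.5765)) = -8.6655 → s = 12.3345

12.3345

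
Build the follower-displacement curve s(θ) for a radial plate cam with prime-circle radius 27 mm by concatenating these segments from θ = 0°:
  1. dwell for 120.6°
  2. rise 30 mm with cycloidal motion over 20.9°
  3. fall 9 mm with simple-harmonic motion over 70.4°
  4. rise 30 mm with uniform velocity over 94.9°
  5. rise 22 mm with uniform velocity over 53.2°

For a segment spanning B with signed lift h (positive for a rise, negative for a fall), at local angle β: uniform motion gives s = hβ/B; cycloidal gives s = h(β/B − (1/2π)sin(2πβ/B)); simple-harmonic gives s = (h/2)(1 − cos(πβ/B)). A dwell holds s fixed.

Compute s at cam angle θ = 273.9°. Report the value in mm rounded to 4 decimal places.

seg 1 [0°–120.6°] dwell: s stays 0.0000
seg 2 [120.6°–141.5°] cycloidal, h=30: full span → s += 30 → s = 30.0000
seg 3 [141.5°–211.9°] simple-harmonic, h=-9: full span → s += -9 → s = 21.0000
seg 4 [211.9°–306.8°] uniform, h=30: θ=273.9° here. β=62, B=94.9. 30·62/94.9 = 19.5996 → s = 40.5996

40.5996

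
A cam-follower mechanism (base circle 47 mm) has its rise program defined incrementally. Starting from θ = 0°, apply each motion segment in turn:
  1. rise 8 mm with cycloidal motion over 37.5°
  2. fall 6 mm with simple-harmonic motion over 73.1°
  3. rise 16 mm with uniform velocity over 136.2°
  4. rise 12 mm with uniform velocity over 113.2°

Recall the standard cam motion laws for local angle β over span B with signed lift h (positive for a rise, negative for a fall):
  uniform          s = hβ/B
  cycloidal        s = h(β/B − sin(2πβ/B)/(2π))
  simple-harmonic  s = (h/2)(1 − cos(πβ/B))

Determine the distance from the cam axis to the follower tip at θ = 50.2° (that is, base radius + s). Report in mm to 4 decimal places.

seg 1 [0°–37.5°] cycloidal, h=8: full span → s += 8 → s = 8.0000
seg 2 [37.5°–110.6°] simple-harmonic, h=-6: θ=50.2° here. β=12.7, B=73.1. -6/2·(1 − cos(π·0.1737)) = -0.4359 → s = 7.5641
radial distance = base radius + s = 47 + 7.5641 = 54.5641

54.5641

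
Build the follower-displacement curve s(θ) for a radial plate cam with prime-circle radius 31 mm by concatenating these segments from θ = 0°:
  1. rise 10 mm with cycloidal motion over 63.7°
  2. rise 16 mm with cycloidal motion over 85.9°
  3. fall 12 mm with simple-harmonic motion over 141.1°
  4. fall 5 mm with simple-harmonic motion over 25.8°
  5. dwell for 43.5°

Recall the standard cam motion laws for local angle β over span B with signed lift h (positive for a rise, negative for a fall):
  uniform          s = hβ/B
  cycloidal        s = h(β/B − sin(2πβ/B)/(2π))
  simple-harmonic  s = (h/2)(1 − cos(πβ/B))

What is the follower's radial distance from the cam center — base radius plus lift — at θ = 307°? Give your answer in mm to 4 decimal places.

seg 1 [0°–63.7°] cycloidal, h=10: full span → s += 10 → s = 10.0000
seg 2 [63.7°–149.6°] cycloidal, h=16: full span → s += 16 → s = 26.0000
seg 3 [149.6°–290.7°] simple-harmonic, h=-12: full span → s += -12 → s = 14.0000
seg 4 [290.7°–316.5°] simple-harmonic, h=-5: θ=307° here. β=16.3, B=25.8. -5/2·(1 − cos(π·0.6318)) = -3.5057 → s = 10.4943
radial distance = base radius + s = 31 + 10.4943 = 41.4943

41.4943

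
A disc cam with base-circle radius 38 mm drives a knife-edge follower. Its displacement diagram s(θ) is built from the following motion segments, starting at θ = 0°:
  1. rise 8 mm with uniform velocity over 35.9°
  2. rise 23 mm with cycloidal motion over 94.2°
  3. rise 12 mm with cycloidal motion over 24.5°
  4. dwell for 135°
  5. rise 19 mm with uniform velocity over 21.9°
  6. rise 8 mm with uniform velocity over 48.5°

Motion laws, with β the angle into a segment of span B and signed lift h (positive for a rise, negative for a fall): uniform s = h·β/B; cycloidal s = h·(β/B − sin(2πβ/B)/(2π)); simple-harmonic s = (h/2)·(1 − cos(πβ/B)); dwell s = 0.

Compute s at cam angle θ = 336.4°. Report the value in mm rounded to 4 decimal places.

seg 1 [0°–35.9°] uniform, h=8: full span → s += 8 → s = 8.0000
seg 2 [35.9°–130.1°] cycloidal, h=23: full span → s += 23 → s = 31.0000
seg 3 [130.1°–154.6°] cycloidal, h=12: full span → s += 12 → s = 43.0000
seg 4 [154.6°–289.6°] dwell: s stays 43.0000
seg 5 [289.6°–311.5°] uniform, h=19: full span → s += 19 → s = 62.0000
seg 6 [311.5°–360°] uniform, h=8: θ=336.4° here. β=24.9, B=48.5. 8·24.9/48.5 = 4.1072 → s = 66.1072

66.1072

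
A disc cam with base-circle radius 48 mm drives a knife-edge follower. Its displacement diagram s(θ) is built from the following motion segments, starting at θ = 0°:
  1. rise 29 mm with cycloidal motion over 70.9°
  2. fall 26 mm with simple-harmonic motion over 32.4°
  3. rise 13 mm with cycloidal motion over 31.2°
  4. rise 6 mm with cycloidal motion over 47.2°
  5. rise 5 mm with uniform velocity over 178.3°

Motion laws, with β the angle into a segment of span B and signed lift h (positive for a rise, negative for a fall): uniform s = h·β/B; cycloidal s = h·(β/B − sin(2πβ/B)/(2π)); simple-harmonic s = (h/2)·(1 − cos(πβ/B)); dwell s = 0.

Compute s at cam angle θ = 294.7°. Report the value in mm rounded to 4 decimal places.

seg 1 [0°–70.9°] cycloidal, h=29: full span → s += 29 → s = 29.0000
seg 2 [70.9°–103.3°] simple-harmonic, h=-26: full span → s += -26 → s = 3.0000
seg 3 [103.3°–134.5°] cycloidal, h=13: full span → s += 13 → s = 16.0000
seg 4 [134.5°–181.7°] cycloidal, h=6: full span → s += 6 → s = 22.0000
seg 5 [181.7°–360°] uniform, h=5: θ=294.7° here. β=113, B=178.3. 5·113/178.3 = 3.1688 → s = 25.1688

25.1688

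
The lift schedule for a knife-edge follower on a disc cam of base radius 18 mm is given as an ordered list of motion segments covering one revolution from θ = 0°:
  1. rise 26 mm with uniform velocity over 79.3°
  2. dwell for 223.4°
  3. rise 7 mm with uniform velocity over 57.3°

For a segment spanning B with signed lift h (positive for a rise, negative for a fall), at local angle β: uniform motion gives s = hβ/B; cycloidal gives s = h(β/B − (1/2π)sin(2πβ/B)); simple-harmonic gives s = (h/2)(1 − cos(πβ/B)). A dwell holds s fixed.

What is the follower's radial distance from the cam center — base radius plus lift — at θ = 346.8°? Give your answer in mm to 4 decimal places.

seg 1 [0°–79.3°] uniform, h=26: full span → s += 26 → s = 26.0000
seg 2 [79.3°–302.7°] dwell: s stays 26.0000
seg 3 [302.7°–360°] uniform, h=7: θ=346.8° here. β=44.1, B=57.3. 7·44.1/57.3 = 5.3874 → s = 31.3874
radial distance = base radius + s = 18 + 31.3874 = 49.3874

49.3874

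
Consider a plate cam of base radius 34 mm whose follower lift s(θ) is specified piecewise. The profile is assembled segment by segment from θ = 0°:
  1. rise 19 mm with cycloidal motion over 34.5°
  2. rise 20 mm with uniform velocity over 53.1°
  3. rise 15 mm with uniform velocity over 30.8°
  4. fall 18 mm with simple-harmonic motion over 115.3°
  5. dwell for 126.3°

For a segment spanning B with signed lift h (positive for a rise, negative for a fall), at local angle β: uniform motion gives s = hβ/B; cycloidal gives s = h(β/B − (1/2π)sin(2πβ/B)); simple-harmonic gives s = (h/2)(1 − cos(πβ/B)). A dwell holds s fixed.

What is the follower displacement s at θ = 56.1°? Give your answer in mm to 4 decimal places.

seg 1 [0°–34.5°] cycloidal, h=19: full span → s += 19 → s = 19.0000
seg 2 [34.5°–87.6°] uniform, h=20: θ=56.1° here. β=21.6, B=53.1. 20·21.6/53.1 = 8.1356 → s = 27.1356

27.1356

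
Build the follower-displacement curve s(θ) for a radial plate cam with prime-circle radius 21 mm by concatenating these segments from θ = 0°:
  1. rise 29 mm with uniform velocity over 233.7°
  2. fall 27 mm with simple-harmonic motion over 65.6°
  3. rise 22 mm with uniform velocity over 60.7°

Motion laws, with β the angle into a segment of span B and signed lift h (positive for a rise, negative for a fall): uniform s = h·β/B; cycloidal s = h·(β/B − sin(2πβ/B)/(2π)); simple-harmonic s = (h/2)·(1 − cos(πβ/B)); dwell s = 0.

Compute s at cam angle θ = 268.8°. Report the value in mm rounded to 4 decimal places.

seg 1 [0°–233.7°] uniform, h=29: full span → s += 29 → s = 29.0000
seg 2 [233.7°–299.3°] simple-harmonic, h=-27: θ=268.8° here. β=35.1, B=65.6. -27/2·(1 − cos(π·0.5351)) = -14.9840 → s = 14.0160

14.0160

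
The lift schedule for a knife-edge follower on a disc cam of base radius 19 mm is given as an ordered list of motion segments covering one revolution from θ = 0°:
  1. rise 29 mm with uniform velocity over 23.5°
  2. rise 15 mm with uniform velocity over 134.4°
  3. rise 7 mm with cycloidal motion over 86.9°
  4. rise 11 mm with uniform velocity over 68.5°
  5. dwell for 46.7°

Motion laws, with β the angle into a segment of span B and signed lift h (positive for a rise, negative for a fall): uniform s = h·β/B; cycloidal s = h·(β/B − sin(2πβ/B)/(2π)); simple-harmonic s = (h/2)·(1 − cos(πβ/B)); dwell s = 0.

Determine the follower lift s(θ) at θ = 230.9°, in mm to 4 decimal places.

seg 1 [0°–23.5°] uniform, h=29: full span → s += 29 → s = 29.0000
seg 2 [23.5°–157.9°] uniform, h=15: full span → s += 15 → s = 44.0000
seg 3 [157.9°–244.8°] cycloidal, h=7: θ=230.9° here. β=73, B=86.9. 7·(0.8400 − sin(2π·0.8400)/(2π)) = 6.8208 → s = 50.8208

50.8208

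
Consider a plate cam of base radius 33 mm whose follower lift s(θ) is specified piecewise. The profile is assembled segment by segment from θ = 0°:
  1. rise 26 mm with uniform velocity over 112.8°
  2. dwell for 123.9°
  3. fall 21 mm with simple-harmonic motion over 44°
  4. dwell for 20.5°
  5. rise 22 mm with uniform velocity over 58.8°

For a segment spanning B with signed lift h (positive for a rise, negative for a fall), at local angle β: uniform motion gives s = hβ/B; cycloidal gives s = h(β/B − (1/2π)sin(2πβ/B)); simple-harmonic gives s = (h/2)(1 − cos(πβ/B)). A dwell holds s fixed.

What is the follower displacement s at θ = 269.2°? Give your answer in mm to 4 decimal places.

seg 1 [0°–112.8°] uniform, h=26: full span → s += 26 → s = 26.0000
seg 2 [112.8°–236.7°] dwell: s stays 26.0000
seg 3 [236.7°–280.7°] simple-harmonic, h=-21: θ=269.2° here. β=32.5, B=44. -21/2·(1 − cos(π·0.7386)) = -17.6549 → s = 8.3451

8.3451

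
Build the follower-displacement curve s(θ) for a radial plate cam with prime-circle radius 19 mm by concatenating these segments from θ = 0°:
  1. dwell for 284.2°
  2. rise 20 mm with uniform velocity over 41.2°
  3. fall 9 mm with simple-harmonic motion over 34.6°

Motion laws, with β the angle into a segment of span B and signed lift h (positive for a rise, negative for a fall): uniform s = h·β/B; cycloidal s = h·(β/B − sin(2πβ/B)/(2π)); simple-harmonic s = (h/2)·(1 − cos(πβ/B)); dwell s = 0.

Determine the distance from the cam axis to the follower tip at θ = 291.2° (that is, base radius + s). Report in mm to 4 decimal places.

seg 1 [0°–284.2°] dwell: s stays 0.0000
seg 2 [284.2°–325.4°] uniform, h=20: θ=291.2° here. β=7, B=41.2. 20·7/41.2 = 3.3981 → s = 3.3981
radial distance = base radius + s = 19 + 3.3981 = 22.3981

22.3981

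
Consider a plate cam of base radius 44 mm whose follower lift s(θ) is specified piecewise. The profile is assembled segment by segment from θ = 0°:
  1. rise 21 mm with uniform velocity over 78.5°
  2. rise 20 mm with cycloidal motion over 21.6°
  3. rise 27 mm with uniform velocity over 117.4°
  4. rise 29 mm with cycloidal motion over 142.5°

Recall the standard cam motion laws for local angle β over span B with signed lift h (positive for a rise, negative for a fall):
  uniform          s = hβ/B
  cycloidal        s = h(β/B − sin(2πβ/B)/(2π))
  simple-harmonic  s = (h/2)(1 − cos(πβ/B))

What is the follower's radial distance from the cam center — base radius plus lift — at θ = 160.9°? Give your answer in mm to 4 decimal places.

seg 1 [0°–78.5°] uniform, h=21: full span → s += 21 → s = 21.0000
seg 2 [78.5°–100.1°] cycloidal, h=20: full span → s += 20 → s = 41.0000
seg 3 [100.1°–217.5°] uniform, h=27: θ=160.9° here. β=60.8, B=117.4. 27·60.8/117.4 = 13.9830 → s = 54.9830
radial distance = base radius + s = 44 + 54.9830 = 98.9830

98.9830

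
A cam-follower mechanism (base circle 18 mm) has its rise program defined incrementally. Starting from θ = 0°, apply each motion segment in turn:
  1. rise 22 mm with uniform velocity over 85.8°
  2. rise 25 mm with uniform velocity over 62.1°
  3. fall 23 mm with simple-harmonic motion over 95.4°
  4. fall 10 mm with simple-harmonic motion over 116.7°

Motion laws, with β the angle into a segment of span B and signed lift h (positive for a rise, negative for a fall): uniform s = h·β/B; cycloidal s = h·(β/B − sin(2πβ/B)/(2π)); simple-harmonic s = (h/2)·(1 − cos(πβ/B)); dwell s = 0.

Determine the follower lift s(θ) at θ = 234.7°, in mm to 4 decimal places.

seg 1 [0°–85.8°] uniform, h=22: full span → s += 22 → s = 22.0000
seg 2 [85.8°–147.9°] uniform, h=25: full span → s += 25 → s = 47.0000
seg 3 [147.9°–243.3°] simple-harmonic, h=-23: θ=234.7° here. β=86.8, B=95.4. -23/2·(1 − cos(π·0.9099)) = -22.5419 → s = 24.4581

24.4581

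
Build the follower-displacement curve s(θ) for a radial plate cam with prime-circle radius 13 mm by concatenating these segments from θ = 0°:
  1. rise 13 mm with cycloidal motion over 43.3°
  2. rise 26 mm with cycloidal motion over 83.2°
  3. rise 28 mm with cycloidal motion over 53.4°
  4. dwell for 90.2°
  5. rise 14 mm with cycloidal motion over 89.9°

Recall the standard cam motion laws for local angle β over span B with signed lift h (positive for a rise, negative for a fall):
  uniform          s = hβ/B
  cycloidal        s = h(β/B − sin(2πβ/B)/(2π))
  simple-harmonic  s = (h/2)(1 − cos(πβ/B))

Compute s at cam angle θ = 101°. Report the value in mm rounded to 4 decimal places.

seg 1 [0°–43.3°] cycloidal, h=13: full span → s += 13 → s = 13.0000
seg 2 [43.3°–126.5°] cycloidal, h=26: θ=101° here. β=57.7, B=83.2. 26·(0.6935 − sin(2π·0.6935)/(2π)) = 21.9113 → s = 34.9113

34.9113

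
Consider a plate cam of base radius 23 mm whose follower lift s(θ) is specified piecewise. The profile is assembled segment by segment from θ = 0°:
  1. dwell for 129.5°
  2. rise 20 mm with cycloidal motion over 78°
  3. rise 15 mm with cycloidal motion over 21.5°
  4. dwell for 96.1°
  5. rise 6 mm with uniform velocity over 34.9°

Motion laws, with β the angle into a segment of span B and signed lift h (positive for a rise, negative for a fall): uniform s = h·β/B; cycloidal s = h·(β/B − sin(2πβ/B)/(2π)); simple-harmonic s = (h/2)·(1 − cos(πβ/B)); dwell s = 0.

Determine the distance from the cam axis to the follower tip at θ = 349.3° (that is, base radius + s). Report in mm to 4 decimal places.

seg 1 [0°–129.5°] dwell: s stays 0.0000
seg 2 [129.5°–207.5°] cycloidal, h=20: full span → s += 20 → s = 20.0000
seg 3 [207.5°–229°] cycloidal, h=15: full span → s += 15 → s = 35.0000
seg 4 [229°–325.1°] dwell: s stays 35.0000
seg 5 [325.1°–360°] uniform, h=6: θ=349.3° here. β=24.2, B=34.9. 6·24.2/34.9 = 4.1605 → s = 39.1605
radial distance = base radius + s = 23 + 39.1605 = 62.1605

62.1605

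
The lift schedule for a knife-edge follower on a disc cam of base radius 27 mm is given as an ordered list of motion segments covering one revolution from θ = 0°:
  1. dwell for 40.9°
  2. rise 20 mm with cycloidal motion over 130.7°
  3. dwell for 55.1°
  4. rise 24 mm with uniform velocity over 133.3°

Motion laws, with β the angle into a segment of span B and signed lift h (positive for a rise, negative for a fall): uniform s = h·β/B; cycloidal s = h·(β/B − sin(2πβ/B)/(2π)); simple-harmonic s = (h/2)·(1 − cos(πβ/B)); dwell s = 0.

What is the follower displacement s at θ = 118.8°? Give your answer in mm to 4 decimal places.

seg 1 [0°–40.9°] dwell: s stays 0.0000
seg 2 [40.9°–171.6°] cycloidal, h=20: θ=118.8° here. β=77.9, B=130.7. 20·(0.5960 − sin(2π·0.5960)/(2π)) = 13.7265 → s = 13.7265

13.7265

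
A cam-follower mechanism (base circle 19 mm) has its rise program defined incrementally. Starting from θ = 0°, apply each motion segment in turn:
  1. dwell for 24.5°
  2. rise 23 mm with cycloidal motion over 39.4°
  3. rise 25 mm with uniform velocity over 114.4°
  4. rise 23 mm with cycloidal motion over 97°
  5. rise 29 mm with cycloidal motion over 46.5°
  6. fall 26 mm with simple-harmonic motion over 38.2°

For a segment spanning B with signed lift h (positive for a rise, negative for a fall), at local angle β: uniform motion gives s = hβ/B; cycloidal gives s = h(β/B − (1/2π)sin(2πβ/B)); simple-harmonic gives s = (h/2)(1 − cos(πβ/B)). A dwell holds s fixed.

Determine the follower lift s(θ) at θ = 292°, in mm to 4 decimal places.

seg 1 [0°–24.5°] dwell: s stays 0.0000
seg 2 [24.5°–63.9°] cycloidal, h=23: full span → s += 23 → s = 23.0000
seg 3 [63.9°–178.3°] uniform, h=25: full span → s += 25 → s = 48.0000
seg 4 [178.3°–275.3°] cycloidal, h=23: full span → s += 23 → s = 71.0000
seg 5 [275.3°–321.8°] cycloidal, h=29: θ=292° here. β=16.7, B=46.5. 29·(0.3591 − sin(2π·0.3591)/(2π)) = 6.8429 → s = 77.8429

77.8429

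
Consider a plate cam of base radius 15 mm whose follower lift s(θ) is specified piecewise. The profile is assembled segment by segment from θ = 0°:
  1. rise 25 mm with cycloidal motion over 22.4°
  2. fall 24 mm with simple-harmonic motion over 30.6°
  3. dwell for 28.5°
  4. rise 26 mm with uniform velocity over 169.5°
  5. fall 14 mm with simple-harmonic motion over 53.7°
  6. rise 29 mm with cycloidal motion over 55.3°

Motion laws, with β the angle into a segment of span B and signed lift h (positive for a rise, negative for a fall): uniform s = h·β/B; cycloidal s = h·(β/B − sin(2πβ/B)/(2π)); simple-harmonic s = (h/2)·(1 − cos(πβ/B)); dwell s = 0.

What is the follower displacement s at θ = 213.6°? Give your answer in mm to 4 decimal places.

seg 1 [0°–22.4°] cycloidal, h=25: full span → s += 25 → s = 25.0000
seg 2 [22.4°–53°] simple-harmonic, h=-24: full span → s += -24 → s = 1.0000
seg 3 [53°–81.5°] dwell: s stays 1.0000
seg 4 [81.5°–251°] uniform, h=26: θ=213.6° here. β=132.1, B=169.5. 26·132.1/169.5 = 20.2631 → s = 21.2631

21.2631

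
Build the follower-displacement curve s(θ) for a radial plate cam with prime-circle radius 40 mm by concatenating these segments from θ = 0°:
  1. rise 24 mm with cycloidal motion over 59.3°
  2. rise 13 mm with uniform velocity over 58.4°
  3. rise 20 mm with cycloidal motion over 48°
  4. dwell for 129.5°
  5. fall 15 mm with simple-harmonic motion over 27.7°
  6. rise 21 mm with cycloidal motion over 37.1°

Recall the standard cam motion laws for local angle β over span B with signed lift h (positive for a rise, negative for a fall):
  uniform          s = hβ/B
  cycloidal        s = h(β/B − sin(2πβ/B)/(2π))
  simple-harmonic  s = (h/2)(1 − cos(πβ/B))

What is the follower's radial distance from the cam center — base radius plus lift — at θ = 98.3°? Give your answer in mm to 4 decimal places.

seg 1 [0°–59.3°] cycloidal, h=24: full span → s += 24 → s = 24.0000
seg 2 [59.3°–117.7°] uniform, h=13: θ=98.3° here. β=39, B=58.4. 13·39/58.4 = 8.6815 → s = 32.6815
radial distance = base radius + s = 40 + 32.6815 = 72.6815

72.6815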